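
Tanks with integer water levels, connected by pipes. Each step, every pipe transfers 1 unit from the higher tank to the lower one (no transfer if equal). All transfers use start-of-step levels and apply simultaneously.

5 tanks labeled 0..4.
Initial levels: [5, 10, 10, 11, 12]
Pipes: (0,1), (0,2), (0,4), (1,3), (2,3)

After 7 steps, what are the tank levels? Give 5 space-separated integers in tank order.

Answer: 8 10 10 9 11

Derivation:
Step 1: flows [1->0,2->0,4->0,3->1,3->2] -> levels [8 10 10 9 11]
Step 2: flows [1->0,2->0,4->0,1->3,2->3] -> levels [11 8 8 11 10]
Step 3: flows [0->1,0->2,0->4,3->1,3->2] -> levels [8 10 10 9 11]
  -> period-2 cycle: step 3 state = step 1 state
  -> state at step 7: (7-1) mod 2 = 0, same as step 1 -> [8 10 10 9 11]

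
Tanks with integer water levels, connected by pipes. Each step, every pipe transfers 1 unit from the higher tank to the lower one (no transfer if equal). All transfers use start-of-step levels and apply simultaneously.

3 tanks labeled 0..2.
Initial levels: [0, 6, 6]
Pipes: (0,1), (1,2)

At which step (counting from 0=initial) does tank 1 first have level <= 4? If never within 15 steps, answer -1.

Answer: 3

Derivation:
Step 1: flows [1->0,1=2] -> levels [1 5 6]
Step 2: flows [1->0,2->1] -> levels [2 5 5]
Step 3: flows [1->0,1=2] -> levels [3 4 5]
Tank 1 first reaches <=4 at step 3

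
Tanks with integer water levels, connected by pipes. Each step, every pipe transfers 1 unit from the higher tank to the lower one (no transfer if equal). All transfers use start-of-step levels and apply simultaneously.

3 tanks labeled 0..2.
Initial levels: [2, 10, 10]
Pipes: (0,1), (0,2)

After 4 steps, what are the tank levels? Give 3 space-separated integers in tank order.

Step 1: flows [1->0,2->0] -> levels [4 9 9]
Step 2: flows [1->0,2->0] -> levels [6 8 8]
Step 3: flows [1->0,2->0] -> levels [8 7 7]
Step 4: flows [0->1,0->2] -> levels [6 8 8]

Answer: 6 8 8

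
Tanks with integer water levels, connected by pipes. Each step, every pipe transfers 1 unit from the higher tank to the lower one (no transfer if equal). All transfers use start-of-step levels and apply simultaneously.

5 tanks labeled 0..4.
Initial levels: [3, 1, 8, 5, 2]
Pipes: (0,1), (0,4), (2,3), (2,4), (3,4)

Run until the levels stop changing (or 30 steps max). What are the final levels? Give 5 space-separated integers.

Answer: 3 4 3 4 5

Derivation:
Step 1: flows [0->1,0->4,2->3,2->4,3->4] -> levels [1 2 6 5 5]
Step 2: flows [1->0,4->0,2->3,2->4,3=4] -> levels [3 1 4 6 5]
Step 3: flows [0->1,4->0,3->2,4->2,3->4] -> levels [3 2 6 4 4]
Step 4: flows [0->1,4->0,2->3,2->4,3=4] -> levels [3 3 4 5 4]
Step 5: flows [0=1,4->0,3->2,2=4,3->4] -> levels [4 3 5 3 4]
Step 6: flows [0->1,0=4,2->3,2->4,4->3] -> levels [3 4 3 5 4]
Step 7: flows [1->0,4->0,3->2,4->2,3->4] -> levels [5 3 5 3 3]
Step 8: flows [0->1,0->4,2->3,2->4,3=4] -> levels [3 4 3 4 5]
Step 9: flows [1->0,4->0,3->2,4->2,4->3] -> levels [5 3 5 4 2]
Step 10: flows [0->1,0->4,2->3,2->4,3->4] -> levels [3 4 3 4 5]
  -> period-2 cycle: step 10 state = step 8 state; never stabilizes
  -> state at step 30: (30-8) mod 2 = 0, same as step 8 -> [3 4 3 4 5]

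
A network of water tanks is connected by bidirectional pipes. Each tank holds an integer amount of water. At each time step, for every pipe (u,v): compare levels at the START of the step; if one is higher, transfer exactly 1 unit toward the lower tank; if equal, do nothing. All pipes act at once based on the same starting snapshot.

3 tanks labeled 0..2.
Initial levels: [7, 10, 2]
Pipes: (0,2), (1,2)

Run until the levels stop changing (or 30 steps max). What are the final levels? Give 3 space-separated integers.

Answer: 6 6 7

Derivation:
Step 1: flows [0->2,1->2] -> levels [6 9 4]
Step 2: flows [0->2,1->2] -> levels [5 8 6]
Step 3: flows [2->0,1->2] -> levels [6 7 6]
Step 4: flows [0=2,1->2] -> levels [6 6 7]
Step 5: flows [2->0,2->1] -> levels [7 7 5]
Step 6: flows [0->2,1->2] -> levels [6 6 7]
  -> period-2 cycle: step 6 state = step 4 state; never stabilizes
  -> state at step 30: (30-4) mod 2 = 0, same as step 4 -> [6 6 7]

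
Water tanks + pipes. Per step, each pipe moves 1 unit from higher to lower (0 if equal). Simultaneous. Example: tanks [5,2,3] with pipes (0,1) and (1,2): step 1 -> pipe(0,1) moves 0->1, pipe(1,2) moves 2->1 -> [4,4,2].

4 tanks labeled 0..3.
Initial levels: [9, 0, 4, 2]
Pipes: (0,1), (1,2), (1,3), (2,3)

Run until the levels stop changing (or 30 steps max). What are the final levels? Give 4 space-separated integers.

Step 1: flows [0->1,2->1,3->1,2->3] -> levels [8 3 2 2]
Step 2: flows [0->1,1->2,1->3,2=3] -> levels [7 2 3 3]
Step 3: flows [0->1,2->1,3->1,2=3] -> levels [6 5 2 2]
Step 4: flows [0->1,1->2,1->3,2=3] -> levels [5 4 3 3]
Step 5: flows [0->1,1->2,1->3,2=3] -> levels [4 3 4 4]
Step 6: flows [0->1,2->1,3->1,2=3] -> levels [3 6 3 3]
Step 7: flows [1->0,1->2,1->3,2=3] -> levels [4 3 4 4]
  -> period-2 cycle: step 7 state = step 5 state; never stabilizes
  -> state at step 30: (30-5) mod 2 = 1, same as step 6 -> [3 6 3 3]

Answer: 3 6 3 3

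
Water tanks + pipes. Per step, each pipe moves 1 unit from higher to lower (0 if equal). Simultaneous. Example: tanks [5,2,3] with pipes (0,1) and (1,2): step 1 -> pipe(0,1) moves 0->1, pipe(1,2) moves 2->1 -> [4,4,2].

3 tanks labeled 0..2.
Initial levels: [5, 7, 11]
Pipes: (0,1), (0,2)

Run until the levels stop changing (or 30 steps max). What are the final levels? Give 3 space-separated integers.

Step 1: flows [1->0,2->0] -> levels [7 6 10]
Step 2: flows [0->1,2->0] -> levels [7 7 9]
Step 3: flows [0=1,2->0] -> levels [8 7 8]
Step 4: flows [0->1,0=2] -> levels [7 8 8]
Step 5: flows [1->0,2->0] -> levels [9 7 7]
Step 6: flows [0->1,0->2] -> levels [7 8 8]
  -> period-2 cycle: step 6 state = step 4 state; never stabilizes
  -> state at step 30: (30-4) mod 2 = 0, same as step 4 -> [7 8 8]

Answer: 7 8 8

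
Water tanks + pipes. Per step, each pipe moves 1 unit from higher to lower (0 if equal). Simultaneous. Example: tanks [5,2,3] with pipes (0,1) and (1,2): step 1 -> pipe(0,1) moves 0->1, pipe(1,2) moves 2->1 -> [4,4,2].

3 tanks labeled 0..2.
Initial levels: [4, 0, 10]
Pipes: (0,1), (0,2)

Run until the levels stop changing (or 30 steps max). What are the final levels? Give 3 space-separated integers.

Answer: 4 5 5

Derivation:
Step 1: flows [0->1,2->0] -> levels [4 1 9]
Step 2: flows [0->1,2->0] -> levels [4 2 8]
Step 3: flows [0->1,2->0] -> levels [4 3 7]
Step 4: flows [0->1,2->0] -> levels [4 4 6]
Step 5: flows [0=1,2->0] -> levels [5 4 5]
Step 6: flows [0->1,0=2] -> levels [4 5 5]
Step 7: flows [1->0,2->0] -> levels [6 4 4]
Step 8: flows [0->1,0->2] -> levels [4 5 5]
  -> period-2 cycle: step 8 state = step 6 state; never stabilizes
  -> state at step 30: (30-6) mod 2 = 0, same as step 6 -> [4 5 5]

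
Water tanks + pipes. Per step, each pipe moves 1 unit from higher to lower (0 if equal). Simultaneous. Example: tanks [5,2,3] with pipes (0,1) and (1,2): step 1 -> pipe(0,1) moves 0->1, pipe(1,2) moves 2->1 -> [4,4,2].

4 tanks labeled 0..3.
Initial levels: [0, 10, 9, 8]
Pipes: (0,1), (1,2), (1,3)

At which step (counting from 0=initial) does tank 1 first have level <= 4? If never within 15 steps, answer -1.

Answer: -1

Derivation:
Step 1: flows [1->0,1->2,1->3] -> levels [1 7 10 9]
Step 2: flows [1->0,2->1,3->1] -> levels [2 8 9 8]
Step 3: flows [1->0,2->1,1=3] -> levels [3 8 8 8]
Step 4: flows [1->0,1=2,1=3] -> levels [4 7 8 8]
Step 5: flows [1->0,2->1,3->1] -> levels [5 8 7 7]
Step 6: flows [1->0,1->2,1->3] -> levels [6 5 8 8]
Step 7: flows [0->1,2->1,3->1] -> levels [5 8 7 7]
  -> period-2 cycle (repeats step 5); tank 1 never drops to <=4
Tank 1 never reaches <=4 within 15 steps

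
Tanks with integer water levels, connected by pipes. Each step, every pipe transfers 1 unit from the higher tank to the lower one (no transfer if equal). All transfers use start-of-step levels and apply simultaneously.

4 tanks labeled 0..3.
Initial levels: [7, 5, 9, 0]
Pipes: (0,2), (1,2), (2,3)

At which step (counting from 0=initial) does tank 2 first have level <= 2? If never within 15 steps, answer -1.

Step 1: flows [2->0,2->1,2->3] -> levels [8 6 6 1]
Step 2: flows [0->2,1=2,2->3] -> levels [7 6 6 2]
Step 3: flows [0->2,1=2,2->3] -> levels [6 6 6 3]
Step 4: flows [0=2,1=2,2->3] -> levels [6 6 5 4]
Step 5: flows [0->2,1->2,2->3] -> levels [5 5 6 5]
Step 6: flows [2->0,2->1,2->3] -> levels [6 6 3 6]
Step 7: flows [0->2,1->2,3->2] -> levels [5 5 6 5]
  -> period-2 cycle (repeats step 5); tank 2 never drops to <=2
Tank 2 never reaches <=2 within 15 steps

Answer: -1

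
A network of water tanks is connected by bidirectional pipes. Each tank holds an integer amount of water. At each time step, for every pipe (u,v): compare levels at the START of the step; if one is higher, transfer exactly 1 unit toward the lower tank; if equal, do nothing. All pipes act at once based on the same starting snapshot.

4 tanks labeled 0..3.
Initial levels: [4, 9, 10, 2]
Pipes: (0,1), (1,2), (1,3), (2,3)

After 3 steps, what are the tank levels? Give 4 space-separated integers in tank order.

Answer: 6 7 5 7

Derivation:
Step 1: flows [1->0,2->1,1->3,2->3] -> levels [5 8 8 4]
Step 2: flows [1->0,1=2,1->3,2->3] -> levels [6 6 7 6]
Step 3: flows [0=1,2->1,1=3,2->3] -> levels [6 7 5 7]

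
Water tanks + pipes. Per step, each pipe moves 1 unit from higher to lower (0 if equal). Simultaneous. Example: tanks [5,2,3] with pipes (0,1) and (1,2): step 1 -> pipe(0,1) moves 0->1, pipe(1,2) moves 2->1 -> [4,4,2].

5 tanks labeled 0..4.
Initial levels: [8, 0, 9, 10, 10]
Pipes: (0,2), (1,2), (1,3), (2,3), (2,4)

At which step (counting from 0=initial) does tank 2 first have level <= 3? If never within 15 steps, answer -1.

Step 1: flows [2->0,2->1,3->1,3->2,4->2] -> levels [9 2 9 8 9]
Step 2: flows [0=2,2->1,3->1,2->3,2=4] -> levels [9 4 7 8 9]
Step 3: flows [0->2,2->1,3->1,3->2,4->2] -> levels [8 6 9 6 8]
Step 4: flows [2->0,2->1,1=3,2->3,2->4] -> levels [9 7 5 7 9]
Step 5: flows [0->2,1->2,1=3,3->2,4->2] -> levels [8 6 9 6 8]
  -> period-2 cycle (repeats step 3); tank 2 never drops to <=3
Tank 2 never reaches <=3 within 15 steps

Answer: -1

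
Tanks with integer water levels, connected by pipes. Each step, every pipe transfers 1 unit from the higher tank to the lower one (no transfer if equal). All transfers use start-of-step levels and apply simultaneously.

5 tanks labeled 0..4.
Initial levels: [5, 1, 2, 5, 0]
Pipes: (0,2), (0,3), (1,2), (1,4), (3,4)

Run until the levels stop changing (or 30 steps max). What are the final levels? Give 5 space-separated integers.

Step 1: flows [0->2,0=3,2->1,1->4,3->4] -> levels [4 1 2 4 2]
Step 2: flows [0->2,0=3,2->1,4->1,3->4] -> levels [3 3 2 3 2]
Step 3: flows [0->2,0=3,1->2,1->4,3->4] -> levels [2 1 4 2 4]
Step 4: flows [2->0,0=3,2->1,4->1,4->3] -> levels [3 3 2 3 2]
  -> period-2 cycle: step 4 state = step 2 state; never stabilizes
  -> state at step 30: (30-2) mod 2 = 0, same as step 2 -> [3 3 2 3 2]

Answer: 3 3 2 3 2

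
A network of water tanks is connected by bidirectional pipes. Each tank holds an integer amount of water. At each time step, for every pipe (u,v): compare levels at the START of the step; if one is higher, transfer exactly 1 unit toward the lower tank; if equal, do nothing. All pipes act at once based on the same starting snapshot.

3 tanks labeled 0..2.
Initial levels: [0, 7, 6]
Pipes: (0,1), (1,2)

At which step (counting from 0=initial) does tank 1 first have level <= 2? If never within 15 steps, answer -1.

Answer: -1

Derivation:
Step 1: flows [1->0,1->2] -> levels [1 5 7]
Step 2: flows [1->0,2->1] -> levels [2 5 6]
Step 3: flows [1->0,2->1] -> levels [3 5 5]
Step 4: flows [1->0,1=2] -> levels [4 4 5]
Step 5: flows [0=1,2->1] -> levels [4 5 4]
Step 6: flows [1->0,1->2] -> levels [5 3 5]
Step 7: flows [0->1,2->1] -> levels [4 5 4]
  -> period-2 cycle (repeats step 5); tank 1 never drops to <=2
Tank 1 never reaches <=2 within 15 steps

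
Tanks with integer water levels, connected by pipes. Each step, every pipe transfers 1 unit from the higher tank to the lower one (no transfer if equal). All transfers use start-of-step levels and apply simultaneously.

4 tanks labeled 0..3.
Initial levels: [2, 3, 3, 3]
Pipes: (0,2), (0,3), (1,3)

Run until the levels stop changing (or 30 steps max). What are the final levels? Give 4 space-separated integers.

Answer: 2 2 3 4

Derivation:
Step 1: flows [2->0,3->0,1=3] -> levels [4 3 2 2]
Step 2: flows [0->2,0->3,1->3] -> levels [2 2 3 4]
Step 3: flows [2->0,3->0,3->1] -> levels [4 3 2 2]
  -> period-2 cycle: step 3 state = step 1 state; never stabilizes
  -> state at step 30: (30-1) mod 2 = 1, same as step 2 -> [2 2 3 4]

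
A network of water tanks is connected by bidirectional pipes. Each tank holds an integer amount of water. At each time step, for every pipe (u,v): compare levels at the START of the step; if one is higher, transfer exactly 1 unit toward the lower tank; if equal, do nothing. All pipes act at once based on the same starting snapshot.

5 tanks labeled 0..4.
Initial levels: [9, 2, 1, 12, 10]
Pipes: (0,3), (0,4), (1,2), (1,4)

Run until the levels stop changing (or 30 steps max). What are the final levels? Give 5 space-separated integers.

Step 1: flows [3->0,4->0,1->2,4->1] -> levels [11 2 2 11 8]
Step 2: flows [0=3,0->4,1=2,4->1] -> levels [10 3 2 11 8]
Step 3: flows [3->0,0->4,1->2,4->1] -> levels [10 3 3 10 8]
Step 4: flows [0=3,0->4,1=2,4->1] -> levels [9 4 3 10 8]
Step 5: flows [3->0,0->4,1->2,4->1] -> levels [9 4 4 9 8]
Step 6: flows [0=3,0->4,1=2,4->1] -> levels [8 5 4 9 8]
Step 7: flows [3->0,0=4,1->2,4->1] -> levels [9 5 5 8 7]
Step 8: flows [0->3,0->4,1=2,4->1] -> levels [7 6 5 9 7]
Step 9: flows [3->0,0=4,1->2,4->1] -> levels [8 6 6 8 6]
Step 10: flows [0=3,0->4,1=2,1=4] -> levels [7 6 6 8 7]
Step 11: flows [3->0,0=4,1=2,4->1] -> levels [8 7 6 7 6]
Step 12: flows [0->3,0->4,1->2,1->4] -> levels [6 5 7 8 8]
Step 13: flows [3->0,4->0,2->1,4->1] -> levels [8 7 6 7 6]
  -> period-2 cycle: step 13 state = step 11 state; never stabilizes
  -> state at step 30: (30-11) mod 2 = 1, same as step 12 -> [6 5 7 8 8]

Answer: 6 5 7 8 8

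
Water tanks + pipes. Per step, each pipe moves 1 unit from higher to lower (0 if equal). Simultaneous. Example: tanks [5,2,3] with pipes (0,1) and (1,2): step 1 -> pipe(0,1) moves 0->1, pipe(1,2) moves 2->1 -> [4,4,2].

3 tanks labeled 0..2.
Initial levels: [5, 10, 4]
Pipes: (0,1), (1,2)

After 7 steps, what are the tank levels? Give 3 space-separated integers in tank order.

Answer: 6 7 6

Derivation:
Step 1: flows [1->0,1->2] -> levels [6 8 5]
Step 2: flows [1->0,1->2] -> levels [7 6 6]
Step 3: flows [0->1,1=2] -> levels [6 7 6]
Step 4: flows [1->0,1->2] -> levels [7 5 7]
Step 5: flows [0->1,2->1] -> levels [6 7 6]
  -> period-2 cycle: step 5 state = step 3 state
  -> state at step 7: (7-3) mod 2 = 0, same as step 3 -> [6 7 6]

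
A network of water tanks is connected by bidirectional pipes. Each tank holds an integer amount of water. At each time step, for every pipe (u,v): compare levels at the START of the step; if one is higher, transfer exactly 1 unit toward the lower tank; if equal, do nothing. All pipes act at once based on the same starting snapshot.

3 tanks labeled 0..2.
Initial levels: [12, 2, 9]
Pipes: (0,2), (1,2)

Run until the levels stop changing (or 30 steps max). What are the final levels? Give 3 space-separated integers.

Step 1: flows [0->2,2->1] -> levels [11 3 9]
Step 2: flows [0->2,2->1] -> levels [10 4 9]
Step 3: flows [0->2,2->1] -> levels [9 5 9]
Step 4: flows [0=2,2->1] -> levels [9 6 8]
Step 5: flows [0->2,2->1] -> levels [8 7 8]
Step 6: flows [0=2,2->1] -> levels [8 8 7]
Step 7: flows [0->2,1->2] -> levels [7 7 9]
Step 8: flows [2->0,2->1] -> levels [8 8 7]
  -> period-2 cycle: step 8 state = step 6 state; never stabilizes
  -> state at step 30: (30-6) mod 2 = 0, same as step 6 -> [8 8 7]

Answer: 8 8 7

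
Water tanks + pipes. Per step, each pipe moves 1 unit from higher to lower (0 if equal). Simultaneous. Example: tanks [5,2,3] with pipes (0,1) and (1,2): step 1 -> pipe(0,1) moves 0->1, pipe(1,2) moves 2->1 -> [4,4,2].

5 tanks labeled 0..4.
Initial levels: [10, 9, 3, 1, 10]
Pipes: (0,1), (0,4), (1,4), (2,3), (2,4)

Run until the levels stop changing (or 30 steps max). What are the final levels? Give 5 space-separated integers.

Answer: 8 8 7 5 5

Derivation:
Step 1: flows [0->1,0=4,4->1,2->3,4->2] -> levels [9 11 3 2 8]
Step 2: flows [1->0,0->4,1->4,2->3,4->2] -> levels [9 9 3 3 9]
Step 3: flows [0=1,0=4,1=4,2=3,4->2] -> levels [9 9 4 3 8]
Step 4: flows [0=1,0->4,1->4,2->3,4->2] -> levels [8 8 4 4 9]
Step 5: flows [0=1,4->0,4->1,2=3,4->2] -> levels [9 9 5 4 6]
Step 6: flows [0=1,0->4,1->4,2->3,4->2] -> levels [8 8 5 5 7]
Step 7: flows [0=1,0->4,1->4,2=3,4->2] -> levels [7 7 6 5 8]
Step 8: flows [0=1,4->0,4->1,2->3,4->2] -> levels [8 8 6 6 5]
Step 9: flows [0=1,0->4,1->4,2=3,2->4] -> levels [7 7 5 6 8]
Step 10: flows [0=1,4->0,4->1,3->2,4->2] -> levels [8 8 7 5 5]
Step 11: flows [0=1,0->4,1->4,2->3,2->4] -> levels [7 7 5 6 8]
  -> period-2 cycle: step 11 state = step 9 state; never stabilizes
  -> state at step 30: (30-9) mod 2 = 1, same as step 10 -> [8 8 7 5 5]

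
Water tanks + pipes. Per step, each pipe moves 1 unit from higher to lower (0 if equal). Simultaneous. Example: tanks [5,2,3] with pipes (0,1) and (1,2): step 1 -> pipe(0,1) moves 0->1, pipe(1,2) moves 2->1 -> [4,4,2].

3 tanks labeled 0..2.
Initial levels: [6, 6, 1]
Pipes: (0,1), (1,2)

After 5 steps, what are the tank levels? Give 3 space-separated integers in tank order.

Answer: 5 3 5

Derivation:
Step 1: flows [0=1,1->2] -> levels [6 5 2]
Step 2: flows [0->1,1->2] -> levels [5 5 3]
Step 3: flows [0=1,1->2] -> levels [5 4 4]
Step 4: flows [0->1,1=2] -> levels [4 5 4]
Step 5: flows [1->0,1->2] -> levels [5 3 5]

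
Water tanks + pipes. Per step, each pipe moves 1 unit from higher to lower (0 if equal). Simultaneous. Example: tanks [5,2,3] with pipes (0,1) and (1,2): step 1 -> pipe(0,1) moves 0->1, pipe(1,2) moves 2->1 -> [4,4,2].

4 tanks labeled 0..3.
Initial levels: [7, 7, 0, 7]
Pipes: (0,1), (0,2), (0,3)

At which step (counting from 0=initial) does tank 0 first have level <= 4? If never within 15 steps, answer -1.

Step 1: flows [0=1,0->2,0=3] -> levels [6 7 1 7]
Step 2: flows [1->0,0->2,3->0] -> levels [7 6 2 6]
Step 3: flows [0->1,0->2,0->3] -> levels [4 7 3 7]
Tank 0 first reaches <=4 at step 3

Answer: 3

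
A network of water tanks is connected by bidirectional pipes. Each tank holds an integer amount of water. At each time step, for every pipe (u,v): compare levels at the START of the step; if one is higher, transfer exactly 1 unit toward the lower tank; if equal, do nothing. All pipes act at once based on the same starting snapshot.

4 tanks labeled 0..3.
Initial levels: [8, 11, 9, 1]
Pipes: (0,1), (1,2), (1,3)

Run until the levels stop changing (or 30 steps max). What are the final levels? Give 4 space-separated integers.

Step 1: flows [1->0,1->2,1->3] -> levels [9 8 10 2]
Step 2: flows [0->1,2->1,1->3] -> levels [8 9 9 3]
Step 3: flows [1->0,1=2,1->3] -> levels [9 7 9 4]
Step 4: flows [0->1,2->1,1->3] -> levels [8 8 8 5]
Step 5: flows [0=1,1=2,1->3] -> levels [8 7 8 6]
Step 6: flows [0->1,2->1,1->3] -> levels [7 8 7 7]
Step 7: flows [1->0,1->2,1->3] -> levels [8 5 8 8]
Step 8: flows [0->1,2->1,3->1] -> levels [7 8 7 7]
  -> period-2 cycle: step 8 state = step 6 state; never stabilizes
  -> state at step 30: (30-6) mod 2 = 0, same as step 6 -> [7 8 7 7]

Answer: 7 8 7 7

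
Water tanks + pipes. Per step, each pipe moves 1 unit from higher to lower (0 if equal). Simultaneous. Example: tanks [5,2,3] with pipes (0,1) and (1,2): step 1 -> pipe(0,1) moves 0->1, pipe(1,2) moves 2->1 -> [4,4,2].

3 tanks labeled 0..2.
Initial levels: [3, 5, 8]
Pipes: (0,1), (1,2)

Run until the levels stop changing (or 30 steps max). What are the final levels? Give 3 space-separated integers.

Step 1: flows [1->0,2->1] -> levels [4 5 7]
Step 2: flows [1->0,2->1] -> levels [5 5 6]
Step 3: flows [0=1,2->1] -> levels [5 6 5]
Step 4: flows [1->0,1->2] -> levels [6 4 6]
Step 5: flows [0->1,2->1] -> levels [5 6 5]
  -> period-2 cycle: step 5 state = step 3 state; never stabilizes
  -> state at step 30: (30-3) mod 2 = 1, same as step 4 -> [6 4 6]

Answer: 6 4 6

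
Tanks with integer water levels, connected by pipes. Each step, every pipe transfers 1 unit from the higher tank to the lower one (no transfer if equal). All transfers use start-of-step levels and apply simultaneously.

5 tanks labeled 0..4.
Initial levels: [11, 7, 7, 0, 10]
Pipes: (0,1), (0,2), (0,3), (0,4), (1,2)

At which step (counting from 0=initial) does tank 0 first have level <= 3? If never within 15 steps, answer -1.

Step 1: flows [0->1,0->2,0->3,0->4,1=2] -> levels [7 8 8 1 11]
Step 2: flows [1->0,2->0,0->3,4->0,1=2] -> levels [9 7 7 2 10]
Step 3: flows [0->1,0->2,0->3,4->0,1=2] -> levels [7 8 8 3 9]
Step 4: flows [1->0,2->0,0->3,4->0,1=2] -> levels [9 7 7 4 8]
Step 5: flows [0->1,0->2,0->3,0->4,1=2] -> levels [5 8 8 5 9]
Step 6: flows [1->0,2->0,0=3,4->0,1=2] -> levels [8 7 7 5 8]
Step 7: flows [0->1,0->2,0->3,0=4,1=2] -> levels [5 8 8 6 8]
Step 8: flows [1->0,2->0,3->0,4->0,1=2] -> levels [9 7 7 5 7]
Step 9: flows [0->1,0->2,0->3,0->4,1=2] -> levels [5 8 8 6 8]
  -> period-2 cycle (repeats step 7); tank 0 never drops to <=3
Tank 0 never reaches <=3 within 15 steps

Answer: -1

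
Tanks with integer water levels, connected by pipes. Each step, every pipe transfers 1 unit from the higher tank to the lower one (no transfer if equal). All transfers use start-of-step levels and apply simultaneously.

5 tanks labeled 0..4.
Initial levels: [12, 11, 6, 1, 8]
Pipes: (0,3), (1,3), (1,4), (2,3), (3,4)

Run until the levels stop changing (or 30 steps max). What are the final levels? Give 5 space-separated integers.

Step 1: flows [0->3,1->3,1->4,2->3,4->3] -> levels [11 9 5 5 8]
Step 2: flows [0->3,1->3,1->4,2=3,4->3] -> levels [10 7 5 8 8]
Step 3: flows [0->3,3->1,4->1,3->2,3=4] -> levels [9 9 6 7 7]
Step 4: flows [0->3,1->3,1->4,3->2,3=4] -> levels [8 7 7 8 8]
Step 5: flows [0=3,3->1,4->1,3->2,3=4] -> levels [8 9 8 6 7]
Step 6: flows [0->3,1->3,1->4,2->3,4->3] -> levels [7 7 7 10 7]
Step 7: flows [3->0,3->1,1=4,3->2,3->4] -> levels [8 8 8 6 8]
Step 8: flows [0->3,1->3,1=4,2->3,4->3] -> levels [7 7 7 10 7]
  -> period-2 cycle: step 8 state = step 6 state; never stabilizes
  -> state at step 30: (30-6) mod 2 = 0, same as step 6 -> [7 7 7 10 7]

Answer: 7 7 7 10 7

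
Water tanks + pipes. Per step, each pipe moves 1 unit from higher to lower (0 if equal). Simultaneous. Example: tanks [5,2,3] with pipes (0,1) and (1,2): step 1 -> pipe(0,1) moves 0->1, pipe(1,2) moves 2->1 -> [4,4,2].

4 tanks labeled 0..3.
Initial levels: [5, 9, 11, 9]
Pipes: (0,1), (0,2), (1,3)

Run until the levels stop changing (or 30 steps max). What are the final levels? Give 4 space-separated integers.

Step 1: flows [1->0,2->0,1=3] -> levels [7 8 10 9]
Step 2: flows [1->0,2->0,3->1] -> levels [9 8 9 8]
Step 3: flows [0->1,0=2,1=3] -> levels [8 9 9 8]
Step 4: flows [1->0,2->0,1->3] -> levels [10 7 8 9]
Step 5: flows [0->1,0->2,3->1] -> levels [8 9 9 8]
  -> period-2 cycle: step 5 state = step 3 state; never stabilizes
  -> state at step 30: (30-3) mod 2 = 1, same as step 4 -> [10 7 8 9]

Answer: 10 7 8 9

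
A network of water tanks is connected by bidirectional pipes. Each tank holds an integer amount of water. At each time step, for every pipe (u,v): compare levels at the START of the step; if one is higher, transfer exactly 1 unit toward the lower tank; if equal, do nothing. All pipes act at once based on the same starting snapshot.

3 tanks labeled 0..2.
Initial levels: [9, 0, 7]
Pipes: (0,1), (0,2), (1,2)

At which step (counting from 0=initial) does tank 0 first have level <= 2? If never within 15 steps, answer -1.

Step 1: flows [0->1,0->2,2->1] -> levels [7 2 7]
Step 2: flows [0->1,0=2,2->1] -> levels [6 4 6]
Step 3: flows [0->1,0=2,2->1] -> levels [5 6 5]
Step 4: flows [1->0,0=2,1->2] -> levels [6 4 6]
  -> period-2 cycle (repeats step 2); tank 0 never drops to <=2
Tank 0 never reaches <=2 within 15 steps

Answer: -1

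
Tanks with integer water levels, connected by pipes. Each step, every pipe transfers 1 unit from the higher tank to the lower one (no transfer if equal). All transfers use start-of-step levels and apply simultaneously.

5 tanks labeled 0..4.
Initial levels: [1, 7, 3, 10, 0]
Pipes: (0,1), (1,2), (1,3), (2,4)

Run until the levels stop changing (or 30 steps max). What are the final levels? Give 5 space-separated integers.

Step 1: flows [1->0,1->2,3->1,2->4] -> levels [2 6 3 9 1]
Step 2: flows [1->0,1->2,3->1,2->4] -> levels [3 5 3 8 2]
Step 3: flows [1->0,1->2,3->1,2->4] -> levels [4 4 3 7 3]
Step 4: flows [0=1,1->2,3->1,2=4] -> levels [4 4 4 6 3]
Step 5: flows [0=1,1=2,3->1,2->4] -> levels [4 5 3 5 4]
Step 6: flows [1->0,1->2,1=3,4->2] -> levels [5 3 5 5 3]
Step 7: flows [0->1,2->1,3->1,2->4] -> levels [4 6 3 4 4]
Step 8: flows [1->0,1->2,1->3,4->2] -> levels [5 3 5 5 3]
  -> period-2 cycle: step 8 state = step 6 state; never stabilizes
  -> state at step 30: (30-6) mod 2 = 0, same as step 6 -> [5 3 5 5 3]

Answer: 5 3 5 5 3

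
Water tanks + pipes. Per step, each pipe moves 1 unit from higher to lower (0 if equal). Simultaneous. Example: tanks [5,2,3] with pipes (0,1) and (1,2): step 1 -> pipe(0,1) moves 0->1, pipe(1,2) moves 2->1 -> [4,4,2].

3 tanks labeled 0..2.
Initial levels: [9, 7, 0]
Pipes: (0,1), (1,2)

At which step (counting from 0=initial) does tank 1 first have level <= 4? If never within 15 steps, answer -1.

Step 1: flows [0->1,1->2] -> levels [8 7 1]
Step 2: flows [0->1,1->2] -> levels [7 7 2]
Step 3: flows [0=1,1->2] -> levels [7 6 3]
Step 4: flows [0->1,1->2] -> levels [6 6 4]
Step 5: flows [0=1,1->2] -> levels [6 5 5]
Step 6: flows [0->1,1=2] -> levels [5 6 5]
Step 7: flows [1->0,1->2] -> levels [6 4 6]
Tank 1 first reaches <=4 at step 7

Answer: 7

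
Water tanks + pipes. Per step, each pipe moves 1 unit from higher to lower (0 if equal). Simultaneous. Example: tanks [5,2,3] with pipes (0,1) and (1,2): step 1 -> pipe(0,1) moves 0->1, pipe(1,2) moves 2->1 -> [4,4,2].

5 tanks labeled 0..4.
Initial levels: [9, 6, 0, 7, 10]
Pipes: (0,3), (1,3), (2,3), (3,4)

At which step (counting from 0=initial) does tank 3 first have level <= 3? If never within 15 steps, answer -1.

Answer: -1

Derivation:
Step 1: flows [0->3,3->1,3->2,4->3] -> levels [8 7 1 7 9]
Step 2: flows [0->3,1=3,3->2,4->3] -> levels [7 7 2 8 8]
Step 3: flows [3->0,3->1,3->2,3=4] -> levels [8 8 3 5 8]
Step 4: flows [0->3,1->3,3->2,4->3] -> levels [7 7 4 7 7]
Step 5: flows [0=3,1=3,3->2,3=4] -> levels [7 7 5 6 7]
Step 6: flows [0->3,1->3,3->2,4->3] -> levels [6 6 6 8 6]
Step 7: flows [3->0,3->1,3->2,3->4] -> levels [7 7 7 4 7]
Step 8: flows [0->3,1->3,2->3,4->3] -> levels [6 6 6 8 6]
  -> period-2 cycle (repeats step 6); tank 3 never drops to <=3
Tank 3 never reaches <=3 within 15 steps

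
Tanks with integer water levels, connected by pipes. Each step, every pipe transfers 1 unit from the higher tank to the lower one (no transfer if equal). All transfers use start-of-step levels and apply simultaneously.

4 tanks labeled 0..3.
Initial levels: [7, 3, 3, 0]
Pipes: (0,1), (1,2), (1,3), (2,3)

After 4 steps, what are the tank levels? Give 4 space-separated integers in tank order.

Answer: 5 2 3 3

Derivation:
Step 1: flows [0->1,1=2,1->3,2->3] -> levels [6 3 2 2]
Step 2: flows [0->1,1->2,1->3,2=3] -> levels [5 2 3 3]
Step 3: flows [0->1,2->1,3->1,2=3] -> levels [4 5 2 2]
Step 4: flows [1->0,1->2,1->3,2=3] -> levels [5 2 3 3]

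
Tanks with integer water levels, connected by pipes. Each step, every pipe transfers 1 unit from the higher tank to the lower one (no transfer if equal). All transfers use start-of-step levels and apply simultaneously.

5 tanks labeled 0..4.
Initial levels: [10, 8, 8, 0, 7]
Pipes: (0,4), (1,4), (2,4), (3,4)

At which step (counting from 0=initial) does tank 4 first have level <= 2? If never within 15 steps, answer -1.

Step 1: flows [0->4,1->4,2->4,4->3] -> levels [9 7 7 1 9]
Step 2: flows [0=4,4->1,4->2,4->3] -> levels [9 8 8 2 6]
Step 3: flows [0->4,1->4,2->4,4->3] -> levels [8 7 7 3 8]
Step 4: flows [0=4,4->1,4->2,4->3] -> levels [8 8 8 4 5]
Step 5: flows [0->4,1->4,2->4,4->3] -> levels [7 7 7 5 7]
Step 6: flows [0=4,1=4,2=4,4->3] -> levels [7 7 7 6 6]
Step 7: flows [0->4,1->4,2->4,3=4] -> levels [6 6 6 6 9]
Step 8: flows [4->0,4->1,4->2,4->3] -> levels [7 7 7 7 5]
Step 9: flows [0->4,1->4,2->4,3->4] -> levels [6 6 6 6 9]
  -> period-2 cycle (repeats step 7); tank 4 never drops to <=2
Tank 4 never reaches <=2 within 15 steps

Answer: -1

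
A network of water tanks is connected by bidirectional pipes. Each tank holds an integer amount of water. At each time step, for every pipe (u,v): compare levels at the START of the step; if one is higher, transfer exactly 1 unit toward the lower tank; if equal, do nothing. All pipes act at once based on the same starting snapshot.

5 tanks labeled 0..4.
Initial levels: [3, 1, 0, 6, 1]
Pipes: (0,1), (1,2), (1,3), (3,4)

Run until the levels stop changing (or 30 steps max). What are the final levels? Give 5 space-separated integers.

Answer: 2 3 2 1 3

Derivation:
Step 1: flows [0->1,1->2,3->1,3->4] -> levels [2 2 1 4 2]
Step 2: flows [0=1,1->2,3->1,3->4] -> levels [2 2 2 2 3]
Step 3: flows [0=1,1=2,1=3,4->3] -> levels [2 2 2 3 2]
Step 4: flows [0=1,1=2,3->1,3->4] -> levels [2 3 2 1 3]
Step 5: flows [1->0,1->2,1->3,4->3] -> levels [3 0 3 3 2]
Step 6: flows [0->1,2->1,3->1,3->4] -> levels [2 3 2 1 3]
  -> period-2 cycle: step 6 state = step 4 state; never stabilizes
  -> state at step 30: (30-4) mod 2 = 0, same as step 4 -> [2 3 2 1 3]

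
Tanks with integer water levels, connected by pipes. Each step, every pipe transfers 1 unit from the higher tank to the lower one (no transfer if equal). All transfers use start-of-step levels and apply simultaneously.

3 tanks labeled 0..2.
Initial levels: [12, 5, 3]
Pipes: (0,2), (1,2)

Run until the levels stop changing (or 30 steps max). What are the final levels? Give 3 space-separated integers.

Step 1: flows [0->2,1->2] -> levels [11 4 5]
Step 2: flows [0->2,2->1] -> levels [10 5 5]
Step 3: flows [0->2,1=2] -> levels [9 5 6]
Step 4: flows [0->2,2->1] -> levels [8 6 6]
Step 5: flows [0->2,1=2] -> levels [7 6 7]
Step 6: flows [0=2,2->1] -> levels [7 7 6]
Step 7: flows [0->2,1->2] -> levels [6 6 8]
Step 8: flows [2->0,2->1] -> levels [7 7 6]
  -> period-2 cycle: step 8 state = step 6 state; never stabilizes
  -> state at step 30: (30-6) mod 2 = 0, same as step 6 -> [7 7 6]

Answer: 7 7 6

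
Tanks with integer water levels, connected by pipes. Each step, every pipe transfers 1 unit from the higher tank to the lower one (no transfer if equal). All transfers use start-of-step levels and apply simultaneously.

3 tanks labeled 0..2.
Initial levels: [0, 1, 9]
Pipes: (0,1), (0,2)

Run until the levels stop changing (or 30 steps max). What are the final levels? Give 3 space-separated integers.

Step 1: flows [1->0,2->0] -> levels [2 0 8]
Step 2: flows [0->1,2->0] -> levels [2 1 7]
Step 3: flows [0->1,2->0] -> levels [2 2 6]
Step 4: flows [0=1,2->0] -> levels [3 2 5]
Step 5: flows [0->1,2->0] -> levels [3 3 4]
Step 6: flows [0=1,2->0] -> levels [4 3 3]
Step 7: flows [0->1,0->2] -> levels [2 4 4]
Step 8: flows [1->0,2->0] -> levels [4 3 3]
  -> period-2 cycle: step 8 state = step 6 state; never stabilizes
  -> state at step 30: (30-6) mod 2 = 0, same as step 6 -> [4 3 3]

Answer: 4 3 3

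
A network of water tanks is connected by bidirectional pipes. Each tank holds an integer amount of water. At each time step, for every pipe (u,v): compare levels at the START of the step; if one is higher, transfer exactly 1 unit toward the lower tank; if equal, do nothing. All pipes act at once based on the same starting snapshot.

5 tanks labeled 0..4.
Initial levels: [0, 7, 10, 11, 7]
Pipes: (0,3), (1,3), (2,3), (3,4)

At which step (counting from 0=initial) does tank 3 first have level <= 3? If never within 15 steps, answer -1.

Step 1: flows [3->0,3->1,3->2,3->4] -> levels [1 8 11 7 8]
Step 2: flows [3->0,1->3,2->3,4->3] -> levels [2 7 10 9 7]
Step 3: flows [3->0,3->1,2->3,3->4] -> levels [3 8 9 7 8]
Step 4: flows [3->0,1->3,2->3,4->3] -> levels [4 7 8 9 7]
Step 5: flows [3->0,3->1,3->2,3->4] -> levels [5 8 9 5 8]
Step 6: flows [0=3,1->3,2->3,4->3] -> levels [5 7 8 8 7]
Step 7: flows [3->0,3->1,2=3,3->4] -> levels [6 8 8 5 8]
Step 8: flows [0->3,1->3,2->3,4->3] -> levels [5 7 7 9 7]
Step 9: flows [3->0,3->1,3->2,3->4] -> levels [6 8 8 5 8]
  -> period-2 cycle (repeats step 7); tank 3 never drops to <=3
Tank 3 never reaches <=3 within 15 steps

Answer: -1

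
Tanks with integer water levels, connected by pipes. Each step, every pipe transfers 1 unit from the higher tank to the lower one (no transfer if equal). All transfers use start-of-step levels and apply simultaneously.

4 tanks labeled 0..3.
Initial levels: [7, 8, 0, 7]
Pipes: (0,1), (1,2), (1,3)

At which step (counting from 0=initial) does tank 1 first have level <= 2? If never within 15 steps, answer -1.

Answer: -1

Derivation:
Step 1: flows [1->0,1->2,1->3] -> levels [8 5 1 8]
Step 2: flows [0->1,1->2,3->1] -> levels [7 6 2 7]
Step 3: flows [0->1,1->2,3->1] -> levels [6 7 3 6]
Step 4: flows [1->0,1->2,1->3] -> levels [7 4 4 7]
Step 5: flows [0->1,1=2,3->1] -> levels [6 6 4 6]
Step 6: flows [0=1,1->2,1=3] -> levels [6 5 5 6]
Step 7: flows [0->1,1=2,3->1] -> levels [5 7 5 5]
Step 8: flows [1->0,1->2,1->3] -> levels [6 4 6 6]
Step 9: flows [0->1,2->1,3->1] -> levels [5 7 5 5]
  -> period-2 cycle (repeats step 7); tank 1 never drops to <=2
Tank 1 never reaches <=2 within 15 steps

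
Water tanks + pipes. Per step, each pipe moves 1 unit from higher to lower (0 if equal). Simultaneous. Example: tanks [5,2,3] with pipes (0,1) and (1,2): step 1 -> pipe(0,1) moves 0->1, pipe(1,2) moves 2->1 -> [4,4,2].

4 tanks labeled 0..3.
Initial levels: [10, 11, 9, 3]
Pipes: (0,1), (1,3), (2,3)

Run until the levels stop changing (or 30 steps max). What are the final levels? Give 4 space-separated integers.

Answer: 9 7 8 9

Derivation:
Step 1: flows [1->0,1->3,2->3] -> levels [11 9 8 5]
Step 2: flows [0->1,1->3,2->3] -> levels [10 9 7 7]
Step 3: flows [0->1,1->3,2=3] -> levels [9 9 7 8]
Step 4: flows [0=1,1->3,3->2] -> levels [9 8 8 8]
Step 5: flows [0->1,1=3,2=3] -> levels [8 9 8 8]
Step 6: flows [1->0,1->3,2=3] -> levels [9 7 8 9]
Step 7: flows [0->1,3->1,3->2] -> levels [8 9 9 7]
Step 8: flows [1->0,1->3,2->3] -> levels [9 7 8 9]
  -> period-2 cycle: step 8 state = step 6 state; never stabilizes
  -> state at step 30: (30-6) mod 2 = 0, same as step 6 -> [9 7 8 9]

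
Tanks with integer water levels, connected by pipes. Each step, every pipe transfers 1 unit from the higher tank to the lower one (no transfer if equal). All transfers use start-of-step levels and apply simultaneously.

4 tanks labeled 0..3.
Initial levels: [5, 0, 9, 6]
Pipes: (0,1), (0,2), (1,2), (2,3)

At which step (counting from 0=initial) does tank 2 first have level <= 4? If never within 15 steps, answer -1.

Answer: -1

Derivation:
Step 1: flows [0->1,2->0,2->1,2->3] -> levels [5 2 6 7]
Step 2: flows [0->1,2->0,2->1,3->2] -> levels [5 4 5 6]
Step 3: flows [0->1,0=2,2->1,3->2] -> levels [4 6 5 5]
Step 4: flows [1->0,2->0,1->2,2=3] -> levels [6 4 5 5]
Step 5: flows [0->1,0->2,2->1,2=3] -> levels [4 6 5 5]
  -> period-2 cycle (repeats step 3); tank 2 never drops to <=4
Tank 2 never reaches <=4 within 15 steps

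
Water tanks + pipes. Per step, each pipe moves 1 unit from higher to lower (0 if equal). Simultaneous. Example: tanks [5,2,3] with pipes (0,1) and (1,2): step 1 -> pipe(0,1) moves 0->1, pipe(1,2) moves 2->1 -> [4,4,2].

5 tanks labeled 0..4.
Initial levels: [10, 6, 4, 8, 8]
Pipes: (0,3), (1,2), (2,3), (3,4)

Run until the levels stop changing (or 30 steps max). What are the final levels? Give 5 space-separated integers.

Answer: 7 7 6 9 7

Derivation:
Step 1: flows [0->3,1->2,3->2,3=4] -> levels [9 5 6 8 8]
Step 2: flows [0->3,2->1,3->2,3=4] -> levels [8 6 6 8 8]
Step 3: flows [0=3,1=2,3->2,3=4] -> levels [8 6 7 7 8]
Step 4: flows [0->3,2->1,2=3,4->3] -> levels [7 7 6 9 7]
Step 5: flows [3->0,1->2,3->2,3->4] -> levels [8 6 8 6 8]
Step 6: flows [0->3,2->1,2->3,4->3] -> levels [7 7 6 9 7]
  -> period-2 cycle: step 6 state = step 4 state; never stabilizes
  -> state at step 30: (30-4) mod 2 = 0, same as step 4 -> [7 7 6 9 7]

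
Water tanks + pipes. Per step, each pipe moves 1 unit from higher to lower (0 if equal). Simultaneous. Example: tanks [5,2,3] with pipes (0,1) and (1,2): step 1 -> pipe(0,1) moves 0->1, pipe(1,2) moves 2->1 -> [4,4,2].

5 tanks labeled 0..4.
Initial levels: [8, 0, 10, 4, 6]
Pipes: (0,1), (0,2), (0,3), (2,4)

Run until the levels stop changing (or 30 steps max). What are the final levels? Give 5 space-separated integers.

Answer: 7 4 5 5 7

Derivation:
Step 1: flows [0->1,2->0,0->3,2->4] -> levels [7 1 8 5 7]
Step 2: flows [0->1,2->0,0->3,2->4] -> levels [6 2 6 6 8]
Step 3: flows [0->1,0=2,0=3,4->2] -> levels [5 3 7 6 7]
Step 4: flows [0->1,2->0,3->0,2=4] -> levels [6 4 6 5 7]
Step 5: flows [0->1,0=2,0->3,4->2] -> levels [4 5 7 6 6]
Step 6: flows [1->0,2->0,3->0,2->4] -> levels [7 4 5 5 7]
Step 7: flows [0->1,0->2,0->3,4->2] -> levels [4 5 7 6 6]
  -> period-2 cycle: step 7 state = step 5 state; never stabilizes
  -> state at step 30: (30-5) mod 2 = 1, same as step 6 -> [7 4 5 5 7]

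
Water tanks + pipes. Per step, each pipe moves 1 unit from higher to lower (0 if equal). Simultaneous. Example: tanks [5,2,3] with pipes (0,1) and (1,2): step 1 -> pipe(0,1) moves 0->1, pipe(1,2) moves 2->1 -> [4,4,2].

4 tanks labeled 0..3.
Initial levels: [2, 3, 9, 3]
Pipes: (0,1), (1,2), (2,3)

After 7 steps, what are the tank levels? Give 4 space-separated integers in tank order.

Answer: 4 5 3 5

Derivation:
Step 1: flows [1->0,2->1,2->3] -> levels [3 3 7 4]
Step 2: flows [0=1,2->1,2->3] -> levels [3 4 5 5]
Step 3: flows [1->0,2->1,2=3] -> levels [4 4 4 5]
Step 4: flows [0=1,1=2,3->2] -> levels [4 4 5 4]
Step 5: flows [0=1,2->1,2->3] -> levels [4 5 3 5]
Step 6: flows [1->0,1->2,3->2] -> levels [5 3 5 4]
Step 7: flows [0->1,2->1,2->3] -> levels [4 5 3 5]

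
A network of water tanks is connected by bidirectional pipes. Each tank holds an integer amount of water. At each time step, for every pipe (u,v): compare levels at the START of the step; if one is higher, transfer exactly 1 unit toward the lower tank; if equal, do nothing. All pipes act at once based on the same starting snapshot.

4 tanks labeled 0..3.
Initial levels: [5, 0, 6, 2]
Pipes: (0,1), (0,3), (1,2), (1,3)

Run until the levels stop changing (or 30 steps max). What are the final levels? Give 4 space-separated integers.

Step 1: flows [0->1,0->3,2->1,3->1] -> levels [3 3 5 2]
Step 2: flows [0=1,0->3,2->1,1->3] -> levels [2 3 4 4]
Step 3: flows [1->0,3->0,2->1,3->1] -> levels [4 4 3 2]
Step 4: flows [0=1,0->3,1->2,1->3] -> levels [3 2 4 4]
Step 5: flows [0->1,3->0,2->1,3->1] -> levels [3 5 3 2]
Step 6: flows [1->0,0->3,1->2,1->3] -> levels [3 2 4 4]
  -> period-2 cycle: step 6 state = step 4 state; never stabilizes
  -> state at step 30: (30-4) mod 2 = 0, same as step 4 -> [3 2 4 4]

Answer: 3 2 4 4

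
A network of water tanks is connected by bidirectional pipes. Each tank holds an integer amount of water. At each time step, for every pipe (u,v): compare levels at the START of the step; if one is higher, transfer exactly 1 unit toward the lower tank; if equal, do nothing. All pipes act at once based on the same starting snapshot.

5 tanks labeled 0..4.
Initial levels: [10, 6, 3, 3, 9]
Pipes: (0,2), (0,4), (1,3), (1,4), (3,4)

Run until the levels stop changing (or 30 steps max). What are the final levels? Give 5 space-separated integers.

Answer: 7 7 5 7 5

Derivation:
Step 1: flows [0->2,0->4,1->3,4->1,4->3] -> levels [8 6 4 5 8]
Step 2: flows [0->2,0=4,1->3,4->1,4->3] -> levels [7 6 5 7 6]
Step 3: flows [0->2,0->4,3->1,1=4,3->4] -> levels [5 7 6 5 8]
Step 4: flows [2->0,4->0,1->3,4->1,4->3] -> levels [7 7 5 7 5]
Step 5: flows [0->2,0->4,1=3,1->4,3->4] -> levels [5 6 6 6 8]
Step 6: flows [2->0,4->0,1=3,4->1,4->3] -> levels [7 7 5 7 5]
  -> period-2 cycle: step 6 state = step 4 state; never stabilizes
  -> state at step 30: (30-4) mod 2 = 0, same as step 4 -> [7 7 5 7 5]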